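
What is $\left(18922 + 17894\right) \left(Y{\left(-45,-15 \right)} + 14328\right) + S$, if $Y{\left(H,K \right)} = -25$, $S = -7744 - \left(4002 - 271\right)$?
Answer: $526567773$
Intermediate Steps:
$S = -11475$ ($S = -7744 - \left(4002 - 271\right) = -7744 - 3731 = -11475$)
$\left(18922 + 17894\right) \left(Y{\left(-45,-15 \right)} + 14328\right) + S = \left(18922 + 17894\right) \left(-25 + 14328\right) - 11475 = 36816 \cdot 14303 - 11475 = 526579248 - 11475 = 526567773$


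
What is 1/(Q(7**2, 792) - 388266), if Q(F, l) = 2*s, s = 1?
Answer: -1/388264 ≈ -2.5756e-6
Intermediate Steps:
Q(F, l) = 2 (Q(F, l) = 2*1 = 2)
1/(Q(7**2, 792) - 388266) = 1/(2 - 388266) = 1/(-388264) = -1/388264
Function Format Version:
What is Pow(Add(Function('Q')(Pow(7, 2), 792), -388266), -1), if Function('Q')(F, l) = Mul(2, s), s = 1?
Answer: Rational(-1, 388264) ≈ -2.5756e-6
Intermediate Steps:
Function('Q')(F, l) = 2 (Function('Q')(F, l) = Mul(2, 1) = 2)
Pow(Add(Function('Q')(Pow(7, 2), 792), -388266), -1) = Pow(Add(2, -388266), -1) = Pow(-388264, -1) = Rational(-1, 388264)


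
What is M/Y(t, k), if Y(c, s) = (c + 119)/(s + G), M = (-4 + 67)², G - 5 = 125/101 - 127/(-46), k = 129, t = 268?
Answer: 282743181/199778 ≈ 1415.3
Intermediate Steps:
G = 41807/4646 (G = 5 + (125/101 - 127/(-46)) = 5 + (125*(1/101) - 127*(-1/46)) = 5 + (125/101 + 127/46) = 5 + 18577/4646 = 41807/4646 ≈ 8.9985)
M = 3969 (M = 63² = 3969)
Y(c, s) = (119 + c)/(41807/4646 + s) (Y(c, s) = (c + 119)/(s + 41807/4646) = (119 + c)/(41807/4646 + s))
M/Y(t, k) = 3969/((4646*(119 + 268)/(41807 + 4646*129))) = 3969/((4646*387/(41807 + 599334))) = 3969/((4646*387/641141)) = 3969/((4646*(1/641141)*387)) = 3969/(1798002/641141) = 3969*(641141/1798002) = 282743181/199778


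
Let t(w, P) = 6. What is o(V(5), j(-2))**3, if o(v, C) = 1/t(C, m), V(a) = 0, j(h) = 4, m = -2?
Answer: 1/216 ≈ 0.0046296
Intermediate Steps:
o(v, C) = 1/6
o(V(5), j(-2))**3 = (1/6)**3 = 1/216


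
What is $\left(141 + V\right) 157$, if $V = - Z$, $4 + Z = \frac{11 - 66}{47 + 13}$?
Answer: $\frac{274907}{12} \approx 22909.0$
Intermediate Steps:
$Z = - \frac{59}{12}$ ($Z = -4 + \frac{11 - 66}{47 + 13} = -4 - \frac{55}{60} = -4 - \frac{11}{12} = - \frac{59}{12} \approx -4.9167$)
$V = \frac{59}{12}$ ($V = \left(-1\right) \left(- \frac{59}{12}\right) = \frac{59}{12} \approx 4.9167$)
$\left(141 + V\right) 157 = \left(141 + \frac{59}{12}\right) 157 = \frac{1751}{12} \cdot 157 = \frac{274907}{12}$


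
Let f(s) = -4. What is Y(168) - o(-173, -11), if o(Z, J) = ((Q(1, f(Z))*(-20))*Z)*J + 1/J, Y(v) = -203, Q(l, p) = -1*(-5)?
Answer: 2091068/11 ≈ 1.9010e+5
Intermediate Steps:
Q(l, p) = 5
o(Z, J) = 1/J - 100*J*Z (o(Z, J) = ((5*(-20))*Z)*J + 1/J = (-100*Z)*J + 1/J = -100*J*Z + 1/J = 1/J - 100*J*Z)
Y(168) - o(-173, -11) = -203 - (1/(-11) - 100*(-11)*(-173)) = -203 - (-1/11 - 190300) = -203 - 1*(-2093301/11) = -203 + 2093301/11 = 2091068/11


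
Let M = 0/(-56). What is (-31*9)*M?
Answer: 0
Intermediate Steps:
M = 0 (M = 0*(-1/56) = 0)
(-31*9)*M = -31*9*0 = -279*0 = 0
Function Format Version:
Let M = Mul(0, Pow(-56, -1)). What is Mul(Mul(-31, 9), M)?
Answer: 0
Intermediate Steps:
M = 0 (M = Mul(0, Rational(-1, 56)) = 0)
Mul(Mul(-31, 9), M) = Mul(Mul(-31, 9), 0) = Mul(-279, 0) = 0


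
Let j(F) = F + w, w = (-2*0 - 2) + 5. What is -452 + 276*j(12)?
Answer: 3688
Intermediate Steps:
w = 3 (w = (0 - 2) + 5 = -2 + 5 = 3)
j(F) = 3 + F (j(F) = F + 3 = 3 + F)
-452 + 276*j(12) = -452 + 276*(3 + 12) = -452 + 276*15 = -452 + 4140 = 3688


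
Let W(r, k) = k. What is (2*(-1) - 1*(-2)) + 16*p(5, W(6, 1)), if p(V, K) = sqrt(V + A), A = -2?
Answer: 16*sqrt(3) ≈ 27.713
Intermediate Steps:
p(V, K) = sqrt(-2 + V) (p(V, K) = sqrt(V - 2) = sqrt(-2 + V))
(2*(-1) - 1*(-2)) + 16*p(5, W(6, 1)) = (2*(-1) - 1*(-2)) + 16*sqrt(-2 + 5) = (-2 + 2) + 16*sqrt(3) = 0 + 16*sqrt(3) = 16*sqrt(3)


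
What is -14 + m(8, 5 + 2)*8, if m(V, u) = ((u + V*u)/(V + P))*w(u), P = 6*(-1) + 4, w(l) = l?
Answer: 574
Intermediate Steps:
P = -2 (P = -6 + 4 = -2)
m(V, u) = u*(u + V*u)/(-2 + V) (m(V, u) = ((u + V*u)/(V - 2))*u = ((u + V*u)/(-2 + V))*u = u*(u + V*u)/(-2 + V))
-14 + m(8, 5 + 2)*8 = -14 + ((5 + 2)**2*(1 + 8)/(-2 + 8))*8 = -14 + (7**2*9/6)*8 = -14 + (49*(1/6)*9)*8 = -14 + (147/2)*8 = -14 + 588 = 574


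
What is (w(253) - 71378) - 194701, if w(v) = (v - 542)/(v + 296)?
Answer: -146077660/549 ≈ -2.6608e+5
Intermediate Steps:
w(v) = (-542 + v)/(296 + v)
(w(253) - 71378) - 194701 = ((-542 + 253)/(296 + 253) - 71378) - 194701 = (-289/549 - 71378) - 194701 = -39186811/549 - 194701 = -146077660/549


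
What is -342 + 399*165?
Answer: 65493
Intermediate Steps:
-342 + 399*165 = -342 + 65835 = 65493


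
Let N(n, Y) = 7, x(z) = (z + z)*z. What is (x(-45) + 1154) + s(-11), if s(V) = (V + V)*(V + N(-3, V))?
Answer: 5292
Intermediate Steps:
x(z) = 2*z² (x(z) = (2*z)*z = 2*z²)
s(V) = 2*V*(7 + V) (s(V) = (V + V)*(V + 7) = (2*V)*(7 + V) = 2*V*(7 + V))
(x(-45) + 1154) + s(-11) = (2*(-45)² + 1154) + 2*(-11)*(7 - 11) = (2*2025 + 1154) + 2*(-11)*(-4) = (4050 + 1154) + 88 = 5204 + 88 = 5292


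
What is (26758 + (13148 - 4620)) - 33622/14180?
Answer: 250160929/7090 ≈ 35284.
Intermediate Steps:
(26758 + (13148 - 4620)) - 33622/14180 = (26758 + 8528) - 33622*1/14180 = 35286 - 16811/7090 = 250160929/7090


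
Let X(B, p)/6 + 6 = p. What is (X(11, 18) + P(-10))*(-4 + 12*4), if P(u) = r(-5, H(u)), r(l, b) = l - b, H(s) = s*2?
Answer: 3828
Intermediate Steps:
H(s) = 2*s
P(u) = -5 - 2*u
X(B, p) = -36 + 6*p
(X(11, 18) + P(-10))*(-4 + 12*4) = ((-36 + 6*18) + (-5 - 2*(-10)))*(-4 + 12*4) = ((-36 + 108) + (-5 + 20))*(-4 + 48) = (72 + 15)*44 = 87*44 = 3828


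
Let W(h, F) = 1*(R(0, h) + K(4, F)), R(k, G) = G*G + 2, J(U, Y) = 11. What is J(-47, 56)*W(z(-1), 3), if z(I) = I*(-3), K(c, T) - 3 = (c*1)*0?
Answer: 154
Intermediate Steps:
K(c, T) = 3 (K(c, T) = 3 + (c*1)*0 = 3 + c*0 = 3 + 0 = 3)
R(k, G) = 2 + G² (R(k, G) = G² + 2 = 2 + G²)
z(I) = -3*I
W(h, F) = 5 + h² (W(h, F) = 1*((2 + h²) + 3) = 1*(5 + h²) = 5 + h²)
J(-47, 56)*W(z(-1), 3) = 11*(5 + (-3*(-1))²) = 11*(5 + 3²) = 11*(5 + 9) = 11*14 = 154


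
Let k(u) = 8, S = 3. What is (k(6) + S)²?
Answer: 121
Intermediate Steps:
(k(6) + S)² = (8 + 3)² = 11² = 121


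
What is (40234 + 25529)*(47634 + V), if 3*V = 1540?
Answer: 3166313082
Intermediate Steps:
V = 1540/3 (V = (⅓)*1540 = 1540/3 ≈ 513.33)
(40234 + 25529)*(47634 + V) = (40234 + 25529)*(47634 + 1540/3) = 65763*(144442/3) = 3166313082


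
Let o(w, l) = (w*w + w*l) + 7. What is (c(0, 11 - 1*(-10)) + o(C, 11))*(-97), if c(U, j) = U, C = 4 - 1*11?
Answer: 2037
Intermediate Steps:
C = -7 (C = 4 - 11 = -7)
o(w, l) = 7 + w² + l*w (o(w, l) = (w² + l*w) + 7 = 7 + w² + l*w)
(c(0, 11 - 1*(-10)) + o(C, 11))*(-97) = (0 + (7 + (-7)² + 11*(-7)))*(-97) = (0 + (7 + 49 - 77))*(-97) = (0 - 21)*(-97) = -21*(-97) = 2037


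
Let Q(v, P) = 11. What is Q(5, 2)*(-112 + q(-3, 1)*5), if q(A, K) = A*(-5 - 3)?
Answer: 88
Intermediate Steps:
q(A, K) = -8*A (q(A, K) = A*(-8) = -8*A)
Q(5, 2)*(-112 + q(-3, 1)*5) = 11*(-112 - 8*(-3)*5) = 11*(-112 + 24*5) = 11*(-112 + 120) = 11*8 = 88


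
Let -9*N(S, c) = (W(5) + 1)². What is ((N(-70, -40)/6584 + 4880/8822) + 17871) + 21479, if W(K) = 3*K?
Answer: 1285672031878/32672277 ≈ 39351.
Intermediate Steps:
N(S, c) = -256/9 (N(S, c) = -(3*5 + 1)²/9 = -(15 + 1)²/9 = -⅑*16² = -⅑*256 = -256/9)
((N(-70, -40)/6584 + 4880/8822) + 17871) + 21479 = ((-256/9/6584 + 4880/8822) + 17871) + 21479 = ((-256/9*1/6584 + 4880*(1/8822)) + 17871) + 21479 = ((-32/7407 + 2440/4411) + 17871) + 21479 = (17931928/32672277 + 17871) + 21479 = 583904194195/32672277 + 21479 = 1285672031878/32672277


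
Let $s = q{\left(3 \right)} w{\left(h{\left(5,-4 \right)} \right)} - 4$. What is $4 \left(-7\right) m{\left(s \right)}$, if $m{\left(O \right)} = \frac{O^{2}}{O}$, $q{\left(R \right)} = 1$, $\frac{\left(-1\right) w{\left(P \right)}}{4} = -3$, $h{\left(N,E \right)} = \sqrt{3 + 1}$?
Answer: $-224$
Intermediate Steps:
$h{\left(N,E \right)} = 2$ ($h{\left(N,E \right)} = \sqrt{4} = 2$)
$w{\left(P \right)} = 12$ ($w{\left(P \right)} = \left(-4\right) \left(-3\right) = 12$)
$s = 8$ ($s = 1 \cdot 12 - 4 = 12 - 4 = 8$)
$m{\left(O \right)} = O$
$4 \left(-7\right) m{\left(s \right)} = 4 \left(-7\right) 8 = \left(-28\right) 8 = -224$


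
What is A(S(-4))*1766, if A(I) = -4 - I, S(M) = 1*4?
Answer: -14128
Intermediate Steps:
S(M) = 4
A(S(-4))*1766 = (-4 - 1*4)*1766 = (-4 - 4)*1766 = -8*1766 = -14128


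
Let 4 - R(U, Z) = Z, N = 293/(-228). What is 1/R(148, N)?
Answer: 228/1205 ≈ 0.18921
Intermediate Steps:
N = -293/228 (N = 293*(-1/228) = -293/228 ≈ -1.2851)
R(U, Z) = 4 - Z
1/R(148, N) = 1/(4 - 1*(-293/228)) = 1/(4 + 293/228) = 1/(1205/228) = 228/1205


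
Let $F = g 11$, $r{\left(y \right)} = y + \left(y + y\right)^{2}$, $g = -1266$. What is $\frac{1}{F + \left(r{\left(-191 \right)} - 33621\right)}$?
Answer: $\frac{1}{98186} \approx 1.0185 \cdot 10^{-5}$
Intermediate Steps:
$r{\left(y \right)} = y + 4 y^{2}$ ($r{\left(y \right)} = y + \left(2 y\right)^{2} = y + 4 y^{2}$)
$F = -13926$ ($F = \left(-1266\right) 11 = -13926$)
$\frac{1}{F + \left(r{\left(-191 \right)} - 33621\right)} = \frac{1}{-13926 - \left(33621 + 191 \left(1 + 4 \left(-191\right)\right)\right)} = \frac{1}{-13926 - \left(33621 + 191 \left(1 - 764\right)\right)} = \frac{1}{-13926 - -112112} = \frac{1}{-13926 + \left(145733 - 33621\right)} = \frac{1}{-13926 + 112112} = \frac{1}{98186}$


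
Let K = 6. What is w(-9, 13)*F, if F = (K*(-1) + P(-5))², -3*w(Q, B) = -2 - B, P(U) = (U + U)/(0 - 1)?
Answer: 80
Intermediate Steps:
P(U) = -2*U (P(U) = (2*U)/(-1) = (2*U)*(-1) = -2*U)
w(Q, B) = ⅔ + B/3 (w(Q, B) = -(-2 - B)/3 = ⅔ + B/3)
F = 16 (F = (6*(-1) - 2*(-5))² = (-6 + 10)² = 4² = 16)
w(-9, 13)*F = (⅔ + (⅓)*13)*16 = (⅔ + 13/3)*16 = 5*16 = 80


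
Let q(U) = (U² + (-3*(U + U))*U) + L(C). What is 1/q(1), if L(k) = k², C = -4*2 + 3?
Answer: 1/20 ≈ 0.050000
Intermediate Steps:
C = -5 (C = -8 + 3 = -5)
q(U) = 25 - 5*U² (q(U) = (U² + (-3*(U + U))*U) + (-5)² = (U² + (-6*U)*U) + 25 = (U² - 6*U²) + 25 = -5*U² + 25 = 25 - 5*U²)
1/q(1) = 1/(25 - 5*1²) = 1/(25 - 5*1) = 1/(25 - 5) = 1/20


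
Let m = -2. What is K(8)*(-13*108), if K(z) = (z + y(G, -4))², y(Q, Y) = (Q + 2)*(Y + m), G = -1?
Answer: -5616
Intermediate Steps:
y(Q, Y) = (-2 + Y)*(2 + Q) (y(Q, Y) = (Q + 2)*(Y - 2) = (2 + Q)*(-2 + Y) = (-2 + Y)*(2 + Q))
K(z) = (-6 + z)² (K(z) = (z + (-4 - 2*(-1) + 2*(-4) - 1*(-4)))² = (z + (-4 + 2 - 8 + 4))² = (z - 6)² = (-6 + z)²)
K(8)*(-13*108) = (-6 + 8)²*(-13*108) = 2²*(-1404) = 4*(-1404) = -5616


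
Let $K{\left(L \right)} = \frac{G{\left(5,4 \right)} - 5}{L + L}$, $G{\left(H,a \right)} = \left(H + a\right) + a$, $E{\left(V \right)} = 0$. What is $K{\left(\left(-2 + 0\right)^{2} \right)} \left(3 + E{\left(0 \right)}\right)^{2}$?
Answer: $9$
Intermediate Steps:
$G{\left(H,a \right)} = H + 2 a$
$K{\left(L \right)} = \frac{4}{L}$ ($K{\left(L \right)} = \frac{\left(5 + 2 \cdot 4\right) - 5}{L + L} = \frac{\left(5 + 8\right) - 5}{2 L} = \left(13 - 5\right) \frac{1}{2 L} = 8 \frac{1}{2 L} = \frac{4}{L}$)
$K{\left(\left(-2 + 0\right)^{2} \right)} \left(3 + E{\left(0 \right)}\right)^{2} = \frac{4}{\left(-2 + 0\right)^{2}} \left(3 + 0\right)^{2} = \frac{4}{\left(-2\right)^{2}} \cdot 3^{2} = \frac{4}{4} \cdot 9 = 4 \cdot \frac{1}{4} \cdot 9 = 1 \cdot 9 = 9$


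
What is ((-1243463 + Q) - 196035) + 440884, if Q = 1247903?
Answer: 249289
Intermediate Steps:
((-1243463 + Q) - 196035) + 440884 = ((-1243463 + 1247903) - 196035) + 440884 = (4440 - 196035) + 440884 = -191595 + 440884 = 249289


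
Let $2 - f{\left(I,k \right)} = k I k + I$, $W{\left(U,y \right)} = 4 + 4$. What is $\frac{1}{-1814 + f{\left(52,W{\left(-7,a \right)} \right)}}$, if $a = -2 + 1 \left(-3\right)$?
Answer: $- \frac{1}{5192} \approx -0.0001926$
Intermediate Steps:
$a = -5$ ($a = -2 - 3 = -5$)
$W{\left(U,y \right)} = 8$
$f{\left(I,k \right)} = 2 - I - I k^{2}$ ($f{\left(I,k \right)} = 2 - \left(k I k + I\right) = 2 - \left(I k k + I\right) = 2 - \left(I k^{2} + I\right) = 2 - \left(I + I k^{2}\right) = 2 - I - I k^{2}$)
$\frac{1}{-1814 + f{\left(52,W{\left(-7,a \right)} \right)}} = \frac{1}{-1814 - \left(50 + 3328\right)} = \frac{1}{-1814 - 3378} = \frac{1}{-5192} = - \frac{1}{5192}$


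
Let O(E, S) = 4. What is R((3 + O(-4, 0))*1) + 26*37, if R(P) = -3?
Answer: 959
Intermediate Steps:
R((3 + O(-4, 0))*1) + 26*37 = -3 + 26*37 = -3 + 962 = 959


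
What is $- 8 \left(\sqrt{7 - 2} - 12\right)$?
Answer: $96 - 8 \sqrt{5} \approx 78.111$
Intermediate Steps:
$- 8 \left(\sqrt{7 - 2} - 12\right) = - 8 \left(\sqrt{5} - 12\right) = - 8 \left(-12 + \sqrt{5}\right) = 96 - 8 \sqrt{5}$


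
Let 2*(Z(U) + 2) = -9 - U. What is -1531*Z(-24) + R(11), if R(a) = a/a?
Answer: -16839/2 ≈ -8419.5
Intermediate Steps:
Z(U) = -13/2 - U/2 (Z(U) = -2 + (-9 - U)/2 = -2 + (-9/2 - U/2) = -13/2 - U/2)
R(a) = 1
-1531*Z(-24) + R(11) = -1531*(-13/2 - ½*(-24)) + 1 = -1531*(-13/2 + 12) + 1 = -1531*11/2 + 1 = -16841/2 + 1 = -16839/2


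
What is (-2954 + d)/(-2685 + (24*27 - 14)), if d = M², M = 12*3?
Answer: 1658/2051 ≈ 0.80839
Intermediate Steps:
M = 36
d = 1296 (d = 36² = 1296)
(-2954 + d)/(-2685 + (24*27 - 14)) = (-2954 + 1296)/(-2685 + (24*27 - 14)) = -1658/(-2685 + (648 - 14)) = -1658/(-2685 + 634) = -1658/(-2051) = -1658*(-1/2051) = 1658/2051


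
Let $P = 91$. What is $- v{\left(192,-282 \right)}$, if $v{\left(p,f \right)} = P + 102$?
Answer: $-193$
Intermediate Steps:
$v{\left(p,f \right)} = 193$ ($v{\left(p,f \right)} = 91 + 102 = 193$)
$- v{\left(192,-282 \right)} = \left(-1\right) 193 = -193$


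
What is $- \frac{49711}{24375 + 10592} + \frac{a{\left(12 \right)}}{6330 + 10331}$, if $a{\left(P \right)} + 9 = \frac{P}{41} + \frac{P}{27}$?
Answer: $- \frac{305725318682}{214973934003} \approx -1.4221$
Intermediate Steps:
$a{\left(P \right)} = -9 + \frac{68 P}{1107}$ ($a{\left(P \right)} = -9 + \left(\frac{P}{41} + \frac{P}{27}\right) = -9 + \frac{68 P}{1107}$)
$- \frac{49711}{24375 + 10592} + \frac{a{\left(12 \right)}}{6330 + 10331} = - \frac{49711}{24375 + 10592} + \frac{-9 + \frac{68}{1107} \cdot 12}{6330 + 10331} = - \frac{49711}{34967} + \frac{-9 + \frac{272}{369}}{16661} = \left(-49711\right) \frac{1}{34967} - \frac{3049}{6147909} = - \frac{49711}{34967} - \frac{3049}{6147909} = - \frac{305725318682}{214973934003}$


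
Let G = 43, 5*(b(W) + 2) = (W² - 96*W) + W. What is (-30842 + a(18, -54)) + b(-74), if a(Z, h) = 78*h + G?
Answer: -162559/5 ≈ -32512.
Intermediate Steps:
b(W) = -2 - 19*W + W²/5 (b(W) = -2 + ((W² - 96*W) + W)/5 = -2 + (W² - 95*W)/5 = -2 + (-19*W + W²/5) = -2 - 19*W + W²/5)
a(Z, h) = 43 + 78*h (a(Z, h) = 78*h + 43 = 43 + 78*h)
(-30842 + a(18, -54)) + b(-74) = (-30842 + (43 + 78*(-54))) + (-2 - 19*(-74) + (⅕)*(-74)²) = (-30842 + (43 - 4212)) + (-2 + 1406 + (⅕)*5476) = (-30842 - 4169) + (-2 + 1406 + 5476/5) = -35011 + 12496/5 = -162559/5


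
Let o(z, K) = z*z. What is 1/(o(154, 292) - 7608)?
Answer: 1/16108 ≈ 6.2081e-5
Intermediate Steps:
o(z, K) = z**2
1/(o(154, 292) - 7608) = 1/(154**2 - 7608) = 1/(23716 - 7608) = 1/16108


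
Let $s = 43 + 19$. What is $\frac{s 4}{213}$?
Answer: $\frac{248}{213} \approx 1.1643$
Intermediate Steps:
$s = 62$
$\frac{s 4}{213} = \frac{62 \cdot 4}{213} = 248 \cdot \frac{1}{213} = \frac{248}{213}$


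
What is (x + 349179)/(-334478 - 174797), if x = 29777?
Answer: -378956/509275 ≈ -0.74411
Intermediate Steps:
(x + 349179)/(-334478 - 174797) = (29777 + 349179)/(-334478 - 174797) = 378956/(-509275) = 378956*(-1/509275) = -378956/509275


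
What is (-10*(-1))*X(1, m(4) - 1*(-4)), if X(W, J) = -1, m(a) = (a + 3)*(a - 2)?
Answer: -10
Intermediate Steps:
m(a) = (-2 + a)*(3 + a) (m(a) = (3 + a)*(-2 + a) = (-2 + a)*(3 + a))
(-10*(-1))*X(1, m(4) - 1*(-4)) = -10*(-1)*(-1) = 10*(-1) = -10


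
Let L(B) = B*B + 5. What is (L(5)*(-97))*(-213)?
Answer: 619830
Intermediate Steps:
L(B) = 5 + B² (L(B) = B² + 5 = 5 + B²)
(L(5)*(-97))*(-213) = ((5 + 5²)*(-97))*(-213) = ((5 + 25)*(-97))*(-213) = (30*(-97))*(-213) = -2910*(-213) = 619830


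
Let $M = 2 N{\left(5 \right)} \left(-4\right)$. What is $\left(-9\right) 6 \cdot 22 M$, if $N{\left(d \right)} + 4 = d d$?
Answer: $199584$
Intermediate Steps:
$N{\left(d \right)} = -4 + d^{2}$ ($N{\left(d \right)} = -4 + d d = -4 + d^{2}$)
$M = -168$ ($M = 2 \left(-4 + 5^{2}\right) \left(-4\right) = 2 \left(-4 + 25\right) \left(-4\right) = 2 \cdot 21 \left(-4\right) = 42 \left(-4\right) = -168$)
$\left(-9\right) 6 \cdot 22 M = \left(-9\right) 6 \cdot 22 \left(-168\right) = \left(-54\right) 22 \left(-168\right) = \left(-1188\right) \left(-168\right) = 199584$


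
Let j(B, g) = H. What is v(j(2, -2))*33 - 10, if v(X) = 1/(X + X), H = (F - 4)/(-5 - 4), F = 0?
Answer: 217/8 ≈ 27.125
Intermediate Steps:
H = 4/9 (H = (0 - 4)/(-5 - 4) = -4/(-9) = -4*(-⅑) = 4/9 ≈ 0.44444)
j(B, g) = 4/9
v(X) = 1/(2*X)
v(j(2, -2))*33 - 10 = (1/(2*(4/9)))*33 - 10 = ((½)*(9/4))*33 - 10 = (9/8)*33 - 10 = 297/8 - 10 = 217/8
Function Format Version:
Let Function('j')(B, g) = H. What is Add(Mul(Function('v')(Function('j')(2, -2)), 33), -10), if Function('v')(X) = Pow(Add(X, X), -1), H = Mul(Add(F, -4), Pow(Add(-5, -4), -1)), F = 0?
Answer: Rational(217, 8) ≈ 27.125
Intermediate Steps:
H = Rational(4, 9) (H = Mul(Add(0, -4), Pow(Add(-5, -4), -1)) = Mul(-4, Pow(-9, -1)) = Mul(-4, Rational(-1, 9)) = Rational(4, 9) ≈ 0.44444)
Function('j')(B, g) = Rational(4, 9)
Function('v')(X) = Mul(Rational(1, 2), Pow(X, -1)) (Function('v')(X) = Pow(Mul(2, X), -1) = Mul(Rational(1, 2), Pow(X, -1)))
Add(Mul(Function('v')(Function('j')(2, -2)), 33), -10) = Add(Mul(Mul(Rational(1, 2), Pow(Rational(4, 9), -1)), 33), -10) = Add(Mul(Mul(Rational(1, 2), Rational(9, 4)), 33), -10) = Add(Mul(Rational(9, 8), 33), -10) = Add(Rational(297, 8), -10) = Rational(217, 8)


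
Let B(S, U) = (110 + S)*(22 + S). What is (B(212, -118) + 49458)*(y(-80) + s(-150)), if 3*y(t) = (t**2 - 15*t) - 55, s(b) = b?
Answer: 295166190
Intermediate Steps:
y(t) = -55/3 - 5*t + t**2/3 (y(t) = ((t**2 - 15*t) - 55)/3 = (-55 + t**2 - 15*t)/3 = -55/3 - 5*t + t**2/3)
B(S, U) = (22 + S)*(110 + S)
(B(212, -118) + 49458)*(y(-80) + s(-150)) = ((2420 + 212**2 + 132*212) + 49458)*((-55/3 - 5*(-80) + (1/3)*(-80)**2) - 150) = ((2420 + 44944 + 27984) + 49458)*((-55/3 + 400 + (1/3)*6400) - 150) = (75348 + 49458)*((-55/3 + 400 + 6400/3) - 150) = 124806*(2515 - 150) = 124806*2365 = 295166190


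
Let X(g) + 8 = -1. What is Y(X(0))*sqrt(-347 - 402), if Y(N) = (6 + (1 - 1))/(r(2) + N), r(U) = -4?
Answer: -6*I*sqrt(749)/13 ≈ -12.631*I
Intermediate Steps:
X(g) = -9 (X(g) = -8 - 1 = -9)
Y(N) = 6/(-4 + N) (Y(N) = (6 + (1 - 1))/(-4 + N) = (6 + 0)/(-4 + N) = 6/(-4 + N))
Y(X(0))*sqrt(-347 - 402) = (6/(-4 - 9))*sqrt(-347 - 402) = (6/(-13))*sqrt(-749) = (6*(-1/13))*(I*sqrt(749)) = -6*I*sqrt(749)/13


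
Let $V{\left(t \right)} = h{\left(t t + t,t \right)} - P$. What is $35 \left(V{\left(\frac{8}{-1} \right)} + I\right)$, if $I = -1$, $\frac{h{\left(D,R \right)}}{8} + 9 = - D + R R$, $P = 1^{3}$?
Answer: $-350$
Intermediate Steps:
$P = 1$
$h{\left(D,R \right)} = -72 - 8 D + 8 R^{2}$ ($h{\left(D,R \right)} = -72 + 8 \left(- D + R R\right) = -72 + 8 \left(- D + R^{2}\right) = -72 + 8 \left(R^{2} - D\right) = -72 - \left(- 8 R^{2} + 8 D\right) = -72 - 8 D + 8 R^{2}$)
$V{\left(t \right)} = -73 - 8 t$ ($V{\left(t \right)} = \left(-72 - 8 \left(t t + t\right) + 8 t^{2}\right) - 1 = \left(-72 - 8 \left(t^{2} + t\right) + 8 t^{2}\right) - 1 = \left(-72 - 8 \left(t + t^{2}\right) + 8 t^{2}\right) - 1 = \left(-72 - \left(8 t + 8 t^{2}\right) + 8 t^{2}\right) - 1 = \left(-72 - 8 t\right) - 1 = -73 - 8 t$)
$35 \left(V{\left(\frac{8}{-1} \right)} + I\right) = 35 \left(\left(-73 - 8 \frac{8}{-1}\right) - 1\right) = 35 \left(\left(-73 - 8 \cdot 8 \left(-1\right)\right) - 1\right) = 35 \left(\left(-73 - -64\right) - 1\right) = 35 \left(\left(-73 + 64\right) - 1\right) = 35 \left(-9 - 1\right) = 35 \left(-10\right) = -350$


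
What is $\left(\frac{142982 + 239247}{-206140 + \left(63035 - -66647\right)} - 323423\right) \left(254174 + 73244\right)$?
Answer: $- \frac{4048303866464767}{38229} \approx -1.059 \cdot 10^{11}$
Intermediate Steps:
$\left(\frac{142982 + 239247}{-206140 + \left(63035 - -66647\right)} - 323423\right) \left(254174 + 73244\right) = \left(\frac{382229}{-206140 + \left(63035 + 66647\right)} - 323423\right) 327418 = \left(\frac{382229}{-206140 + 129682} - 323423\right) 327418 = \left(\frac{382229}{-76458} - 323423\right) 327418 = \left(382229 \left(- \frac{1}{76458}\right) - 323423\right) 327418 = \left(- \frac{382229}{76458} - 323423\right) 327418 = \left(- \frac{24728657963}{76458}\right) 327418 = - \frac{4048303866464767}{38229}$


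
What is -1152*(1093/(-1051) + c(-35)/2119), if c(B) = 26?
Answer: 202817664/171313 ≈ 1183.9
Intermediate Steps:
-1152*(1093/(-1051) + c(-35)/2119) = -1152*(1093/(-1051) + 26/2119) = -1152*(1093*(-1/1051) + 26*(1/2119)) = -1152*(-1093/1051 + 2/163) = -1152*(-176057/171313) = 202817664/171313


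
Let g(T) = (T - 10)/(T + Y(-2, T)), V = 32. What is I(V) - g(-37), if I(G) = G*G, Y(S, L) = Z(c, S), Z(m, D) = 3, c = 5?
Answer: 34769/34 ≈ 1022.6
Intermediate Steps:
Y(S, L) = 3
I(G) = G**2
g(T) = (-10 + T)/(3 + T) (g(T) = (T - 10)/(T + 3) = (-10 + T)/(3 + T))
I(V) - g(-37) = 32**2 - (-10 - 37)/(3 - 37) = 1024 - (-47)/(-34) = 1024 - (-1)*(-47)/34 = 1024 - 1*47/34 = 1024 - 47/34 = 34769/34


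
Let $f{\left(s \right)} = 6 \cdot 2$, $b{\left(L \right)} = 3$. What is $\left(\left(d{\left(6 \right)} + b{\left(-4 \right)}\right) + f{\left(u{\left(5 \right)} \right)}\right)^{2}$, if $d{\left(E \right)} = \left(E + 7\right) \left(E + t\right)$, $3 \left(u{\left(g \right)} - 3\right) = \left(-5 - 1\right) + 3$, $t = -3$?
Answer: $2916$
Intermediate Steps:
$u{\left(g \right)} = 2$ ($u{\left(g \right)} = 3 + \frac{\left(-5 - 1\right) + 3}{3} = 3 + \frac{-6 + 3}{3} = 3 + \frac{1}{3} \left(-3\right) = 3 - 1 = 2$)
$d{\left(E \right)} = \left(-3 + E\right) \left(7 + E\right)$ ($d{\left(E \right)} = \left(E + 7\right) \left(E - 3\right) = \left(7 + E\right) \left(-3 + E\right) = \left(-3 + E\right) \left(7 + E\right)$)
$f{\left(s \right)} = 12$
$\left(\left(d{\left(6 \right)} + b{\left(-4 \right)}\right) + f{\left(u{\left(5 \right)} \right)}\right)^{2} = \left(\left(\left(-21 + 6^{2} + 4 \cdot 6\right) + 3\right) + 12\right)^{2} = \left(\left(\left(-21 + 36 + 24\right) + 3\right) + 12\right)^{2} = \left(\left(39 + 3\right) + 12\right)^{2} = \left(42 + 12\right)^{2} = 54^{2} = 2916$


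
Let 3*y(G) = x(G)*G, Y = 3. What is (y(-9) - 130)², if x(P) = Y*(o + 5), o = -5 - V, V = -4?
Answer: 27556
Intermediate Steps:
o = -1 (o = -5 - 1*(-4) = -5 + 4 = -1)
x(P) = 12 (x(P) = 3*(-1 + 5) = 3*4 = 12)
y(G) = 4*G (y(G) = (12*G)/3 = 4*G)
(y(-9) - 130)² = (4*(-9) - 130)² = (-36 - 130)² = (-166)² = 27556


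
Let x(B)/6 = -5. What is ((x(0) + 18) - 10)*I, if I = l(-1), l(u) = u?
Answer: 22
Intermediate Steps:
x(B) = -30 (x(B) = 6*(-5) = -30)
I = -1
((x(0) + 18) - 10)*I = ((-30 + 18) - 10)*(-1) = (-12 - 10)*(-1) = -22*(-1) = 22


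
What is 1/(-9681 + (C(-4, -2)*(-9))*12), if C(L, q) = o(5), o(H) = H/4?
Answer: -1/9816 ≈ -0.00010187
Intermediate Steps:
o(H) = H/4 (o(H) = H*(¼) = H/4)
C(L, q) = 5/4 (C(L, q) = (¼)*5 = 5/4)
1/(-9681 + (C(-4, -2)*(-9))*12) = 1/(-9681 + ((5/4)*(-9))*12) = 1/(-9681 - 45/4*12) = 1/(-9681 - 135) = 1/(-9816) = -1/9816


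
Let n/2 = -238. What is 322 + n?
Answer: -154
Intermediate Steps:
n = -476 (n = 2*(-238) = -476)
322 + n = 322 - 476 = -154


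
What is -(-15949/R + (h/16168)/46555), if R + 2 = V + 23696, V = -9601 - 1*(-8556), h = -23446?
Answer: 6002681552607/8523965192380 ≈ 0.70421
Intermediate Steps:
V = -1045 (V = -9601 + 8556 = -1045)
R = 22649 (R = -2 + (-1045 + 23696) = -2 + 22651 = 22649)
-(-15949/R + (h/16168)/46555) = -(-15949/22649 - 23446/16168/46555) = -(-15949*1/22649 - 23446*1/16168*(1/46555)) = -(-15949/22649 - 11723/8084*1/46555) = -(-15949/22649 - 11723/376350620) = -1*(-6002681552607/8523965192380) = 6002681552607/8523965192380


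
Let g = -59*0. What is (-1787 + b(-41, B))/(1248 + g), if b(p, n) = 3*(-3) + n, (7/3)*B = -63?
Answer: -1823/1248 ≈ -1.4607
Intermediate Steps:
B = -27 (B = (3/7)*(-63) = -27)
b(p, n) = -9 + n
g = 0
(-1787 + b(-41, B))/(1248 + g) = (-1787 + (-9 - 27))/(1248 + 0) = (-1787 - 36)/1248 = -1823*1/1248 = -1823/1248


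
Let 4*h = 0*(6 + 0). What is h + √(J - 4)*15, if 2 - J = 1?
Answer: 15*I*√3 ≈ 25.981*I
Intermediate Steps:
J = 1 (J = 2 - 1*1 = 2 - 1 = 1)
h = 0 (h = (0*(6 + 0))/4 = (0*6)/4 = (¼)*0 = 0)
h + √(J - 4)*15 = 0 + √(1 - 4)*15 = 0 + √(-3)*15 = 0 + (I*√3)*15 = 0 + 15*I*√3 = 15*I*√3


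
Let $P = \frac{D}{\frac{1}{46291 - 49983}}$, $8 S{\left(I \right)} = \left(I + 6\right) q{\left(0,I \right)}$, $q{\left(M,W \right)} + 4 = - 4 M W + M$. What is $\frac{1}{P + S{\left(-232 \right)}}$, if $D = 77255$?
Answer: $- \frac{1}{285225347} \approx -3.506 \cdot 10^{-9}$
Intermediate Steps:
$q{\left(M,W \right)} = -4 + M - 4 M W$ ($q{\left(M,W \right)} = -4 + \left(- 4 M W + M\right) = -4 - \left(- M + 4 M W\right) = -4 + M - 4 M W$)
$S{\left(I \right)} = -3 - \frac{I}{2}$ ($S{\left(I \right)} = \frac{\left(I + 6\right) \left(-4 + 0 - 0 I\right)}{8} = \frac{\left(6 + I\right) \left(-4 + 0 + 0\right)}{8} = \frac{\left(6 + I\right) \left(-4\right)}{8} = \frac{-24 - 4 I}{8} = -3 - \frac{I}{2}$)
$P = -285225460$ ($P = \frac{77255}{\frac{1}{46291 - 49983}} = \frac{77255}{\frac{1}{-3692}} = \frac{77255}{- \frac{1}{3692}} = 77255 \left(-3692\right) = -285225460$)
$\frac{1}{P + S{\left(-232 \right)}} = \frac{1}{-285225460 - -113} = \frac{1}{-285225460 + \left(-3 + 116\right)} = \frac{1}{-285225460 + 113} = \frac{1}{-285225347} = - \frac{1}{285225347}$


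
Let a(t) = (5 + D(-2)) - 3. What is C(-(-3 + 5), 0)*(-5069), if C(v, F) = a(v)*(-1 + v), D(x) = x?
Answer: 0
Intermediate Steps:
a(t) = 0 (a(t) = (5 - 2) - 3 = 3 - 3 = 0)
C(v, F) = 0 (C(v, F) = 0*(-1 + v) = 0)
C(-(-3 + 5), 0)*(-5069) = 0*(-5069) = 0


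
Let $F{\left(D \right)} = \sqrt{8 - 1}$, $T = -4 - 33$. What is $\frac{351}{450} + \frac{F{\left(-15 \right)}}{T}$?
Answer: $\frac{39}{50} - \frac{\sqrt{7}}{37} \approx 0.70849$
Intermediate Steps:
$T = -37$ ($T = -4 - 33 = -37$)
$F{\left(D \right)} = \sqrt{7}$
$\frac{351}{450} + \frac{F{\left(-15 \right)}}{T} = \frac{351}{450} + \frac{\sqrt{7}}{-37} = 351 \cdot \frac{1}{450} + \sqrt{7} \left(- \frac{1}{37}\right) = \frac{39}{50} - \frac{\sqrt{7}}{37}$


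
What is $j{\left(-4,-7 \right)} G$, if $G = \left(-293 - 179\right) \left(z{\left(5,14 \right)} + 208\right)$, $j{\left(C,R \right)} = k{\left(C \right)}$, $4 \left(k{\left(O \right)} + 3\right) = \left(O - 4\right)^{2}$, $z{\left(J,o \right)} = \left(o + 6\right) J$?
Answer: $-1889888$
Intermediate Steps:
$z{\left(J,o \right)} = J \left(6 + o\right)$ ($z{\left(J,o \right)} = \left(6 + o\right) J = J \left(6 + o\right)$)
$k{\left(O \right)} = -3 + \frac{\left(-4 + O\right)^{2}}{4}$ ($k{\left(O \right)} = -3 + \frac{\left(O - 4\right)^{2}}{4} = -3 + \frac{\left(-4 + O\right)^{2}}{4}$)
$j{\left(C,R \right)} = -3 + \frac{\left(-4 + C\right)^{2}}{4}$
$G = -145376$ ($G = \left(-293 - 179\right) \left(5 \left(6 + 14\right) + 208\right) = - 472 \left(5 \cdot 20 + 208\right) = - 472 \left(100 + 208\right) = \left(-472\right) 308 = -145376$)
$j{\left(-4,-7 \right)} G = \left(-3 + \frac{\left(-4 - 4\right)^{2}}{4}\right) \left(-145376\right) = \left(-3 + \frac{\left(-8\right)^{2}}{4}\right) \left(-145376\right) = \left(-3 + \frac{1}{4} \cdot 64\right) \left(-145376\right) = \left(-3 + 16\right) \left(-145376\right) = 13 \left(-145376\right) = -1889888$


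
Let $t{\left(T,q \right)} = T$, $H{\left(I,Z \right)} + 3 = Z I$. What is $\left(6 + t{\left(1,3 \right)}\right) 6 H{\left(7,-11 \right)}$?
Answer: $-3360$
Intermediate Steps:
$H{\left(I,Z \right)} = -3 + I Z$ ($H{\left(I,Z \right)} = -3 + Z I = -3 + I Z$)
$\left(6 + t{\left(1,3 \right)}\right) 6 H{\left(7,-11 \right)} = \left(6 + 1\right) 6 \left(-3 + 7 \left(-11\right)\right) = 7 \cdot 6 \left(-3 - 77\right) = 42 \left(-80\right) = -3360$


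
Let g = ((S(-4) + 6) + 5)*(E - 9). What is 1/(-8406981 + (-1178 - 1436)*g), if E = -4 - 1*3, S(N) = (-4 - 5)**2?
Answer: -1/4559173 ≈ -2.1934e-7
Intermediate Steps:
S(N) = 81 (S(N) = (-9)**2 = 81)
E = -7 (E = -4 - 3 = -7)
g = -1472 (g = ((81 + 6) + 5)*(-7 - 9) = (87 + 5)*(-16) = 92*(-16) = -1472)
1/(-8406981 + (-1178 - 1436)*g) = 1/(-8406981 + (-1178 - 1436)*(-1472)) = 1/(-8406981 - 2614*(-1472)) = 1/(-8406981 + 3847808) = 1/(-4559173) = -1/4559173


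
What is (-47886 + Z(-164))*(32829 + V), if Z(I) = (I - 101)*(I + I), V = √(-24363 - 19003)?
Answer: 1281447186 + 39034*I*√43366 ≈ 1.2814e+9 + 8.1286e+6*I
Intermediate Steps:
V = I*√43366 (V = √(-43366) = I*√43366 ≈ 208.25*I)
Z(I) = 2*I*(-101 + I) (Z(I) = (-101 + I)*(2*I) = 2*I*(-101 + I))
(-47886 + Z(-164))*(32829 + V) = (-47886 + 2*(-164)*(-101 - 164))*(32829 + I*√43366) = (-47886 + 2*(-164)*(-265))*(32829 + I*√43366) = (-47886 + 86920)*(32829 + I*√43366) = 39034*(32829 + I*√43366) = 1281447186 + 39034*I*√43366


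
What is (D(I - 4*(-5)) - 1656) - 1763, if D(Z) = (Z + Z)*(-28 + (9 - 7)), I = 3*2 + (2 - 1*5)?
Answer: -4615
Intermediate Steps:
I = 3 (I = 6 + (2 - 5) = 6 - 3 = 3)
D(Z) = -52*Z (D(Z) = (2*Z)*(-28 + 2) = (2*Z)*(-26) = -52*Z)
(D(I - 4*(-5)) - 1656) - 1763 = (-52*(3 - 4*(-5)) - 1656) - 1763 = (-52*(3 + 20) - 1656) - 1763 = (-52*23 - 1656) - 1763 = (-1196 - 1656) - 1763 = -2852 - 1763 = -4615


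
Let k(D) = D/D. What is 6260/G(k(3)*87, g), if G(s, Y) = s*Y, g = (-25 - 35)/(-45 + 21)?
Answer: 2504/87 ≈ 28.782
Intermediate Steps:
k(D) = 1
g = 5/2 (g = -60/(-24) = -60*(-1/24) = 5/2 ≈ 2.5000)
G(s, Y) = Y*s
6260/G(k(3)*87, g) = 6260/((5*(1*87)/2)) = 6260/(((5/2)*87)) = 6260/(435/2) = 6260*(2/435) = 2504/87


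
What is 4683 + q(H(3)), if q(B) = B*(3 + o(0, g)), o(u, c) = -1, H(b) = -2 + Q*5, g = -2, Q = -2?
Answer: 4659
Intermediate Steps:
H(b) = -12 (H(b) = -2 - 2*5 = -2 - 10 = -12)
q(B) = 2*B (q(B) = B*(3 - 1) = B*2 = 2*B)
4683 + q(H(3)) = 4683 + 2*(-12) = 4683 - 24 = 4659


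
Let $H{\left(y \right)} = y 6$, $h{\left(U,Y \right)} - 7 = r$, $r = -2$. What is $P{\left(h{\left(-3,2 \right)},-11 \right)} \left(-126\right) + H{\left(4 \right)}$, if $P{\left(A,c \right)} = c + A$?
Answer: $780$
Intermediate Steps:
$h{\left(U,Y \right)} = 5$ ($h{\left(U,Y \right)} = 7 - 2 = 5$)
$P{\left(A,c \right)} = A + c$
$H{\left(y \right)} = 6 y$
$P{\left(h{\left(-3,2 \right)},-11 \right)} \left(-126\right) + H{\left(4 \right)} = \left(5 - 11\right) \left(-126\right) + 6 \cdot 4 = \left(-6\right) \left(-126\right) + 24 = 756 + 24 = 780$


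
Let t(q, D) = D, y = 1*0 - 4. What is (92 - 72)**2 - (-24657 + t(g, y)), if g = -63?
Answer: 25061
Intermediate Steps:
y = -4 (y = 0 - 4 = -4)
(92 - 72)**2 - (-24657 + t(g, y)) = (92 - 72)**2 - (-24657 - 4) = 20**2 - 1*(-24661) = 400 + 24661 = 25061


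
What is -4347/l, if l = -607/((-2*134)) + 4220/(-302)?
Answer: 40468/109 ≈ 371.27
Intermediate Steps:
l = -473823/40468 (l = -607/(-268) + 4220*(-1/302) = -607*(-1/268) - 2110/151 = 607/268 - 2110/151 = -473823/40468 ≈ -11.709)
-4347/l = -4347/(-473823/40468) = -4347*(-40468/473823) = 40468/109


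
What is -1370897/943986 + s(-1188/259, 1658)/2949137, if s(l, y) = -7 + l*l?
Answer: -271205116398596887/186749750152740642 ≈ -1.4522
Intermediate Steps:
s(l, y) = -7 + l²
-1370897/943986 + s(-1188/259, 1658)/2949137 = -1370897/943986 + (-7 + (-1188/259)²)/2949137 = -1370897*1/943986 + (-7 + (-1188*1/259)²)*(1/2949137) = -1370897/943986 + (-7 + (-1188/259)²)*(1/2949137) = -1370897/943986 + (-7 + 1411344/67081)*(1/2949137) = -1370897/943986 + (941777/67081)*(1/2949137) = -1370897/943986 + 941777/197831059097 = -271205116398596887/186749750152740642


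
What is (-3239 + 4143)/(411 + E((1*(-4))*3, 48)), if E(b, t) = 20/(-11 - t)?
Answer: 53336/24229 ≈ 2.2013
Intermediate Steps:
(-3239 + 4143)/(411 + E((1*(-4))*3, 48)) = (-3239 + 4143)/(411 - 20/(11 + 48)) = 904/(411 - 20/59) = 904/(24229/59) = 904*(59/24229) = 53336/24229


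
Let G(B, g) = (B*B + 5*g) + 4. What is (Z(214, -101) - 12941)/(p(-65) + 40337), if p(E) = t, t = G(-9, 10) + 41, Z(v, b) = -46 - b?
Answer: -12886/40513 ≈ -0.31807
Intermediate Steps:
G(B, g) = 4 + B² + 5*g (G(B, g) = (B² + 5*g) + 4 = 4 + B² + 5*g)
t = 176 (t = (4 + (-9)² + 5*10) + 41 = (4 + 81 + 50) + 41 = 135 + 41 = 176)
p(E) = 176
(Z(214, -101) - 12941)/(p(-65) + 40337) = ((-46 - 1*(-101)) - 12941)/(176 + 40337) = ((-46 + 101) - 12941)/40513 = (55 - 12941)*(1/40513) = -12886*1/40513 = -12886/40513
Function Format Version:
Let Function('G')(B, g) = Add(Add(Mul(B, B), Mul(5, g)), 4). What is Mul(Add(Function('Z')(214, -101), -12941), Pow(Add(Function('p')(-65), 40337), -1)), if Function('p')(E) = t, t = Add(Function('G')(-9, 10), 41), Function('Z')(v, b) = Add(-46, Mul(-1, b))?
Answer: Rational(-12886, 40513) ≈ -0.31807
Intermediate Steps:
Function('G')(B, g) = Add(4, Pow(B, 2), Mul(5, g)) (Function('G')(B, g) = Add(Add(Pow(B, 2), Mul(5, g)), 4) = Add(4, Pow(B, 2), Mul(5, g)))
t = 176 (t = Add(Add(4, Pow(-9, 2), Mul(5, 10)), 41) = Add(Add(4, 81, 50), 41) = Add(135, 41) = 176)
Function('p')(E) = 176
Mul(Add(Function('Z')(214, -101), -12941), Pow(Add(Function('p')(-65), 40337), -1)) = Mul(Add(Add(-46, Mul(-1, -101)), -12941), Pow(Add(176, 40337), -1)) = Mul(Add(Add(-46, 101), -12941), Pow(40513, -1)) = Mul(Add(55, -12941), Rational(1, 40513)) = Mul(-12886, Rational(1, 40513)) = Rational(-12886, 40513)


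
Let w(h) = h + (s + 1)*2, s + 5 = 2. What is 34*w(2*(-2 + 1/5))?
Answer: -1292/5 ≈ -258.40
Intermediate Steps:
s = -3 (s = -5 + 2 = -3)
w(h) = -4 + h (w(h) = h + (-3 + 1)*2 = h - 2*2 = h - 4 = -4 + h)
34*w(2*(-2 + 1/5)) = 34*(-4 + 2*(-2 + 1/5)) = 34*(-4 + 2*(-2 + ⅕)) = 34*(-4 + 2*(-9/5)) = 34*(-4 - 18/5) = 34*(-38/5) = -1292/5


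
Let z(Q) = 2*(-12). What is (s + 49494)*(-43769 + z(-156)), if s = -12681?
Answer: -1612151709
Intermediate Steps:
z(Q) = -24
(s + 49494)*(-43769 + z(-156)) = (-12681 + 49494)*(-43769 - 24) = 36813*(-43793) = -1612151709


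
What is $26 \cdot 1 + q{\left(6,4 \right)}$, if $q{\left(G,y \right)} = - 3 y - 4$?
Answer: $10$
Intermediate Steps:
$q{\left(G,y \right)} = -4 - 3 y$
$26 \cdot 1 + q{\left(6,4 \right)} = 26 \cdot 1 - 16 = 26 - 16 = 10$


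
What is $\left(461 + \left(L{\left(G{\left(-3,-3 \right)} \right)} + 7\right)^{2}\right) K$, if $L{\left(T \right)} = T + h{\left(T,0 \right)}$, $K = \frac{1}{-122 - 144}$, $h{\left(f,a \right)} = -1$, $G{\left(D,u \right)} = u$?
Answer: $- \frac{235}{133} \approx -1.7669$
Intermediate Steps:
$K = - \frac{1}{266}$ ($K = \frac{1}{-266} = - \frac{1}{266} \approx -0.0037594$)
$L{\left(T \right)} = -1 + T$ ($L{\left(T \right)} = T - 1 = -1 + T$)
$\left(461 + \left(L{\left(G{\left(-3,-3 \right)} \right)} + 7\right)^{2}\right) K = \left(461 + \left(\left(-1 - 3\right) + 7\right)^{2}\right) \left(- \frac{1}{266}\right) = \left(461 + \left(-4 + 7\right)^{2}\right) \left(- \frac{1}{266}\right) = \left(461 + 3^{2}\right) \left(- \frac{1}{266}\right) = \left(461 + 9\right) \left(- \frac{1}{266}\right) = 470 \left(- \frac{1}{266}\right) = - \frac{235}{133}$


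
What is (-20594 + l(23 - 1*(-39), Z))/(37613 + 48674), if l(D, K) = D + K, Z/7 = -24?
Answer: -20700/86287 ≈ -0.23990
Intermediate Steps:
Z = -168 (Z = 7*(-24) = -168)
(-20594 + l(23 - 1*(-39), Z))/(37613 + 48674) = (-20594 + ((23 - 1*(-39)) - 168))/(37613 + 48674) = (-20594 + ((23 + 39) - 168))/86287 = (-20594 + (62 - 168))*(1/86287) = (-20594 - 106)*(1/86287) = -20700*1/86287 = -20700/86287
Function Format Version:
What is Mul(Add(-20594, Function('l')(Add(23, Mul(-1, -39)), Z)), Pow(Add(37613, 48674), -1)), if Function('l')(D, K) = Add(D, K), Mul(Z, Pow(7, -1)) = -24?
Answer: Rational(-20700, 86287) ≈ -0.23990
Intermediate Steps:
Z = -168 (Z = Mul(7, -24) = -168)
Mul(Add(-20594, Function('l')(Add(23, Mul(-1, -39)), Z)), Pow(Add(37613, 48674), -1)) = Mul(Add(-20594, Add(Add(23, Mul(-1, -39)), -168)), Pow(Add(37613, 48674), -1)) = Mul(Add(-20594, Add(Add(23, 39), -168)), Pow(86287, -1)) = Mul(Add(-20594, Add(62, -168)), Rational(1, 86287)) = Mul(Add(-20594, -106), Rational(1, 86287)) = Mul(-20700, Rational(1, 86287)) = Rational(-20700, 86287)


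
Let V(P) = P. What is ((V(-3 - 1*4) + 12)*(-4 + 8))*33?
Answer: 660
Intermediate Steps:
((V(-3 - 1*4) + 12)*(-4 + 8))*33 = (((-3 - 1*4) + 12)*(-4 + 8))*33 = (((-3 - 4) + 12)*4)*33 = ((-7 + 12)*4)*33 = (5*4)*33 = 20*33 = 660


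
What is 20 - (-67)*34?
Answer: 2298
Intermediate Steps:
20 - (-67)*34 = 20 - 67*(-34) = 20 + 2278 = 2298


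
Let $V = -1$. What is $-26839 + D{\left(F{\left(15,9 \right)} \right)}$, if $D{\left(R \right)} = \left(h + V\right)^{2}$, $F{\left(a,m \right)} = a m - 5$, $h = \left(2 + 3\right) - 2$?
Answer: $-26835$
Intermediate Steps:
$h = 3$ ($h = 5 - 2 = 3$)
$F{\left(a,m \right)} = -5 + a m$
$D{\left(R \right)} = 4$ ($D{\left(R \right)} = \left(3 - 1\right)^{2} = 2^{2} = 4$)
$-26839 + D{\left(F{\left(15,9 \right)} \right)} = -26839 + 4 = -26835$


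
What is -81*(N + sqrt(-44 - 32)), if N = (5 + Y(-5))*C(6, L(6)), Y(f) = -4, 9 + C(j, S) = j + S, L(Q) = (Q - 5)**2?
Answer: 162 - 162*I*sqrt(19) ≈ 162.0 - 706.14*I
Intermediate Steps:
L(Q) = (-5 + Q)**2
C(j, S) = -9 + S + j (C(j, S) = -9 + (j + S) = -9 + (S + j) = -9 + S + j)
N = -2 (N = (5 - 4)*(-9 + (-5 + 6)**2 + 6) = 1*(-9 + 1**2 + 6) = 1*(-9 + 1 + 6) = 1*(-2) = -2)
-81*(N + sqrt(-44 - 32)) = -81*(-2 + sqrt(-44 - 32)) = -81*(-2 + sqrt(-76)) = -81*(-2 + 2*I*sqrt(19)) = 162 - 162*I*sqrt(19)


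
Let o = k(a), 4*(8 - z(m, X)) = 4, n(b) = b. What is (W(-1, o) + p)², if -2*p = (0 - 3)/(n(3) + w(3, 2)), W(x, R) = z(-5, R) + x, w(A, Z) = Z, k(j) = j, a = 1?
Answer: 3969/100 ≈ 39.690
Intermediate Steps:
z(m, X) = 7 (z(m, X) = 8 - ¼*4 = 8 - 1 = 7)
o = 1
W(x, R) = 7 + x
p = 3/10 (p = -(0 - 3)/(2*(3 + 2)) = -(-3)/(2*5) = -½*(-⅗) = 3/10 ≈ 0.30000)
(W(-1, o) + p)² = ((7 - 1) + 3/10)² = (6 + 3/10)² = (63/10)² = 3969/100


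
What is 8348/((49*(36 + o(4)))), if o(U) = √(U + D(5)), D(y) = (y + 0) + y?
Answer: 150264/31409 - 4174*√14/31409 ≈ 4.2869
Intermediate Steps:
D(y) = 2*y (D(y) = y + y = 2*y)
o(U) = √(10 + U) (o(U) = √(U + 2*5) = √(U + 10) = √(10 + U))
8348/((49*(36 + o(4)))) = 8348/((49*(36 + √(10 + 4)))) = 8348/((49*(36 + √14))) = 8348/(1764 + 49*√14)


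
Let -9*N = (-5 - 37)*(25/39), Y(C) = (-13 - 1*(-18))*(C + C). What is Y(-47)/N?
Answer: -5499/35 ≈ -157.11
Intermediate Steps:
Y(C) = 10*C (Y(C) = (-13 + 18)*(2*C) = 5*(2*C) = 10*C)
N = 350/117 (N = -(-5 - 37)*25/39/9 = -(-14)*25*(1/39)/3 = -(-14)*25/(3*39) = -1/9*(-350/13) = 350/117 ≈ 2.9915)
Y(-47)/N = (10*(-47))/(350/117) = -470*117/350 = -5499/35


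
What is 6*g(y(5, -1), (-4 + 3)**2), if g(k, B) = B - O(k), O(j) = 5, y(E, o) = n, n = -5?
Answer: -24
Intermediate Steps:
y(E, o) = -5
g(k, B) = -5 + B (g(k, B) = B - 1*5 = B - 5 = -5 + B)
6*g(y(5, -1), (-4 + 3)**2) = 6*(-5 + (-4 + 3)**2) = 6*(-5 + (-1)**2) = 6*(-5 + 1) = 6*(-4) = -24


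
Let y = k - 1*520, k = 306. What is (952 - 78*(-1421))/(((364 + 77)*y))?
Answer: -7985/6741 ≈ -1.1845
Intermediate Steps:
y = -214 (y = 306 - 1*520 = 306 - 520 = -214)
(952 - 78*(-1421))/(((364 + 77)*y)) = (952 - 78*(-1421))/(((364 + 77)*(-214))) = (952 + 110838)/((441*(-214))) = 111790/(-94374) = 111790*(-1/94374) = -7985/6741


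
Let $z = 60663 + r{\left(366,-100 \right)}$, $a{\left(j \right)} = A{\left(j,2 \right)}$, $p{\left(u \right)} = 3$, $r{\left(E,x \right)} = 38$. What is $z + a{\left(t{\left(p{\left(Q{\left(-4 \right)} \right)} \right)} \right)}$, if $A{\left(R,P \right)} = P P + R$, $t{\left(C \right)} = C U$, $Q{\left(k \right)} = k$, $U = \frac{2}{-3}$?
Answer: $60703$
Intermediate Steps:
$U = - \frac{2}{3}$ ($U = 2 \left(- \frac{1}{3}\right) = - \frac{2}{3} \approx -0.66667$)
$t{\left(C \right)} = - \frac{2 C}{3}$ ($t{\left(C \right)} = C \left(- \frac{2}{3}\right) = - \frac{2 C}{3}$)
$A{\left(R,P \right)} = R + P^{2}$ ($A{\left(R,P \right)} = P^{2} + R = R + P^{2}$)
$a{\left(j \right)} = 4 + j$ ($a{\left(j \right)} = j + 2^{2} = j + 4 = 4 + j$)
$z = 60701$ ($z = 60663 + 38 = 60701$)
$z + a{\left(t{\left(p{\left(Q{\left(-4 \right)} \right)} \right)} \right)} = 60701 + \left(4 - 2\right) = 60701 + 2 = 60703$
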